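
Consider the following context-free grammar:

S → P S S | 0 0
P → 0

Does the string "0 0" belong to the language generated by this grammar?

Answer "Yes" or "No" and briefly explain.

Yes - a valid derivation exists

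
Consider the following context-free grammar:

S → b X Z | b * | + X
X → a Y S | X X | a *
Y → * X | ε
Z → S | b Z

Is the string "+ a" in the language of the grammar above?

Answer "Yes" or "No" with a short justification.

No - no valid derivation exists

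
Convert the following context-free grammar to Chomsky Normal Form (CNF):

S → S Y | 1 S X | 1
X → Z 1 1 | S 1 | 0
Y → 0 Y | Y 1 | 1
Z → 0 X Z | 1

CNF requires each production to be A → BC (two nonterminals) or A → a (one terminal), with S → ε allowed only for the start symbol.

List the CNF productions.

T1 → 1; S → 1; X → 0; T0 → 0; Y → 1; Z → 1; S → S Y; S → T1 X0; X0 → S X; X → Z X1; X1 → T1 T1; X → S T1; Y → T0 Y; Y → Y T1; Z → T0 X2; X2 → X Z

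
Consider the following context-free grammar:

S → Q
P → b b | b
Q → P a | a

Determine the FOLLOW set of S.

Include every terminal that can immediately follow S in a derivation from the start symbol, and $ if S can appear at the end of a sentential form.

We compute FOLLOW(S) using the standard algorithm.
FOLLOW(S) starts with {$}.
FIRST(P) = {b}
FIRST(Q) = {a, b}
FIRST(S) = {a, b}
FOLLOW(P) = {a}
FOLLOW(Q) = {$}
FOLLOW(S) = {$}
Therefore, FOLLOW(S) = {$}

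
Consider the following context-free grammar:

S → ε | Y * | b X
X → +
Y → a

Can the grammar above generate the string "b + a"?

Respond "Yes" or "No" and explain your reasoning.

No - no valid derivation exists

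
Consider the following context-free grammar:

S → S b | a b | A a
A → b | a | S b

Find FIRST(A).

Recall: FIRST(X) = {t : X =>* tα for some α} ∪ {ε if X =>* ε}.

We compute FIRST(A) using the standard algorithm.
FIRST(A) = {a, b}
FIRST(S) = {a, b}
Therefore, FIRST(A) = {a, b}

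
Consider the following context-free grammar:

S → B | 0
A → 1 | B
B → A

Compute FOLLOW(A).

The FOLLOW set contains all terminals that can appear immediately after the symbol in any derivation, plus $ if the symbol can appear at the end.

We compute FOLLOW(A) using the standard algorithm.
FOLLOW(S) starts with {$}.
FIRST(A) = {1}
FIRST(B) = {1}
FIRST(S) = {0, 1}
FOLLOW(A) = {$}
FOLLOW(B) = {$}
FOLLOW(S) = {$}
Therefore, FOLLOW(A) = {$}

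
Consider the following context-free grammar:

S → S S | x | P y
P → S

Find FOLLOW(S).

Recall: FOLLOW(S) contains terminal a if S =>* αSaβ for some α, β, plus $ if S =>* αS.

We compute FOLLOW(S) using the standard algorithm.
FOLLOW(S) starts with {$}.
FIRST(P) = {x}
FIRST(S) = {x}
FOLLOW(P) = {y}
FOLLOW(S) = {$, x, y}
Therefore, FOLLOW(S) = {$, x, y}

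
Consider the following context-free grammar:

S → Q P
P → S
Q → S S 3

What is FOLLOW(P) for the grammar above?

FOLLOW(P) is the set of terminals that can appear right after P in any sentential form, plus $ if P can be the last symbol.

We compute FOLLOW(P) using the standard algorithm.
FOLLOW(S) starts with {$}.
FIRST(P) = {}
FIRST(Q) = {}
FIRST(S) = {}
FOLLOW(P) = {$, 3}
FOLLOW(Q) = {}
FOLLOW(S) = {$, 3}
Therefore, FOLLOW(P) = {$, 3}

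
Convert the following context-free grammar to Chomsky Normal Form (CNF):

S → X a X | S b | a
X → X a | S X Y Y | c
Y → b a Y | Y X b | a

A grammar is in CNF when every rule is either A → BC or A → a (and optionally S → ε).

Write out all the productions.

TA → a; TB → b; S → a; X → c; Y → a; S → X X0; X0 → TA X; S → S TB; X → X TA; X → S X1; X1 → X X2; X2 → Y Y; Y → TB X3; X3 → TA Y; Y → Y X4; X4 → X TB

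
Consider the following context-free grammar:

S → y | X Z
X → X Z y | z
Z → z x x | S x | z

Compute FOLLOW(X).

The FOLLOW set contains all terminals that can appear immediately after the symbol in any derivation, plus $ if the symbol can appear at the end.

We compute FOLLOW(X) using the standard algorithm.
FOLLOW(S) starts with {$}.
FIRST(S) = {y, z}
FIRST(X) = {z}
FIRST(Z) = {y, z}
FOLLOW(S) = {$, x}
FOLLOW(X) = {y, z}
FOLLOW(Z) = {$, x, y}
Therefore, FOLLOW(X) = {y, z}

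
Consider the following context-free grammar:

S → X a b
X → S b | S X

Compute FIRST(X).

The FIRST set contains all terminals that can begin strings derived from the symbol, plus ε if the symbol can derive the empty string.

We compute FIRST(X) using the standard algorithm.
FIRST(S) = {}
FIRST(X) = {}
Therefore, FIRST(X) = {}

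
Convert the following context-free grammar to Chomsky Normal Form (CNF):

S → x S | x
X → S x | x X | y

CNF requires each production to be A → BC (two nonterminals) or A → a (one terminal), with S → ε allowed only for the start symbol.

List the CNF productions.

TX → x; S → x; X → y; S → TX S; X → S TX; X → TX X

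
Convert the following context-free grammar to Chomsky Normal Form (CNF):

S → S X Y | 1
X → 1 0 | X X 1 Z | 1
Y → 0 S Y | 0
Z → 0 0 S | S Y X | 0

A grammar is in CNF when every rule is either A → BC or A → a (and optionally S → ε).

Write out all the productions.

S → 1; T1 → 1; T0 → 0; X → 1; Y → 0; Z → 0; S → S X0; X0 → X Y; X → T1 T0; X → X X1; X1 → X X2; X2 → T1 Z; Y → T0 X3; X3 → S Y; Z → T0 X4; X4 → T0 S; Z → S X5; X5 → Y X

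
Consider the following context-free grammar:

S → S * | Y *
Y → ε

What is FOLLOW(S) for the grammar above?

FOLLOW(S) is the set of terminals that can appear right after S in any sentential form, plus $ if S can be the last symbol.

We compute FOLLOW(S) using the standard algorithm.
FOLLOW(S) starts with {$}.
FIRST(S) = {*}
FIRST(Y) = {ε}
FOLLOW(S) = {$, *}
FOLLOW(Y) = {*}
Therefore, FOLLOW(S) = {$, *}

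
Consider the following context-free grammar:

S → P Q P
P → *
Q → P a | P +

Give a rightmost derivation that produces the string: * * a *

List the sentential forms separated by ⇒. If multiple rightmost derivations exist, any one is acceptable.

S ⇒ P Q P ⇒ P Q * ⇒ P P a * ⇒ P * a * ⇒ * * a *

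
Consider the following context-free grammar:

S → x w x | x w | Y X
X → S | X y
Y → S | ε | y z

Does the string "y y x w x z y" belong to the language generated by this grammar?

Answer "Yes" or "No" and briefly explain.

No - no valid derivation exists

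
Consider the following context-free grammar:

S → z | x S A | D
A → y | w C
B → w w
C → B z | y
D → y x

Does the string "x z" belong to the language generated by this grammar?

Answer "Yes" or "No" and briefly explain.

No - no valid derivation exists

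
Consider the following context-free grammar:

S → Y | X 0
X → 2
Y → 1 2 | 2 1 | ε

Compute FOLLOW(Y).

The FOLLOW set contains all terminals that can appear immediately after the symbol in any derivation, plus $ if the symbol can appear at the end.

We compute FOLLOW(Y) using the standard algorithm.
FOLLOW(S) starts with {$}.
FIRST(S) = {1, 2, ε}
FIRST(X) = {2}
FIRST(Y) = {1, 2, ε}
FOLLOW(S) = {$}
FOLLOW(X) = {0}
FOLLOW(Y) = {$}
Therefore, FOLLOW(Y) = {$}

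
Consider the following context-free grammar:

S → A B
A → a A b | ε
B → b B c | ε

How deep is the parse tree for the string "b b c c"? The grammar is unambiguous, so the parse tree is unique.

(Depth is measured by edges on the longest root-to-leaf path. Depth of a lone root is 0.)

4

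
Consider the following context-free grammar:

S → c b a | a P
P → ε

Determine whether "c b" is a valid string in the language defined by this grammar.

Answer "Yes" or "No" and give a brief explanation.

No - no valid derivation exists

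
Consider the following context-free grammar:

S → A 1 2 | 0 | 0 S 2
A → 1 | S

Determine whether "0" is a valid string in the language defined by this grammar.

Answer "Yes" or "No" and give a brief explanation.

Yes - a valid derivation exists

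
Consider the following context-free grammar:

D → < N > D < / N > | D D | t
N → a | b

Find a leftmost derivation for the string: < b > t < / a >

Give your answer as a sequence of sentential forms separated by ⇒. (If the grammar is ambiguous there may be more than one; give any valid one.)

D ⇒ < N > D < / N > ⇒ < b > D < / N > ⇒ < b > t < / N > ⇒ < b > t < / a >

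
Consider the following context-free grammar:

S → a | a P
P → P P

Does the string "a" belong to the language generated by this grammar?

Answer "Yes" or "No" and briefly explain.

Yes - a valid derivation exists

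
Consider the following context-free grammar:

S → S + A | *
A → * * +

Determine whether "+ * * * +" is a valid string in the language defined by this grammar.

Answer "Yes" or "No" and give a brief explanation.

No - no valid derivation exists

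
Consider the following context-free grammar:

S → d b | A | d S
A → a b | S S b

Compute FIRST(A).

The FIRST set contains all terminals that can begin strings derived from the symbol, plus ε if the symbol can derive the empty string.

We compute FIRST(A) using the standard algorithm.
FIRST(A) = {a, d}
FIRST(S) = {a, d}
Therefore, FIRST(A) = {a, d}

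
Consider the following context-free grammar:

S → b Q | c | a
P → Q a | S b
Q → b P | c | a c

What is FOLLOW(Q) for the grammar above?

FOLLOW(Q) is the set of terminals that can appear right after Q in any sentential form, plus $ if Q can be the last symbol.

We compute FOLLOW(Q) using the standard algorithm.
FOLLOW(S) starts with {$}.
FIRST(P) = {a, b, c}
FIRST(Q) = {a, b, c}
FIRST(S) = {a, b, c}
FOLLOW(P) = {$, a, b}
FOLLOW(Q) = {$, a, b}
FOLLOW(S) = {$, b}
Therefore, FOLLOW(Q) = {$, a, b}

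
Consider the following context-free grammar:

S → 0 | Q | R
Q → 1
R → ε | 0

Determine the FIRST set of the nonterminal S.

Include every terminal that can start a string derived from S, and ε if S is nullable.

We compute FIRST(S) using the standard algorithm.
FIRST(Q) = {1}
FIRST(R) = {0, ε}
FIRST(S) = {0, 1, ε}
Therefore, FIRST(S) = {0, 1, ε}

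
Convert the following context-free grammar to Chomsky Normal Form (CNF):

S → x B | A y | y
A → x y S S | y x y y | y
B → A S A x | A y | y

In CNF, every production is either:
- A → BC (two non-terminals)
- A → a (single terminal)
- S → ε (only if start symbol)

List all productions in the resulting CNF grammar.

TX → x; TY → y; S → y; A → y; B → y; S → TX B; S → A TY; A → TX X0; X0 → TY X1; X1 → S S; A → TY X2; X2 → TX X3; X3 → TY TY; B → A X4; X4 → S X5; X5 → A TX; B → A TY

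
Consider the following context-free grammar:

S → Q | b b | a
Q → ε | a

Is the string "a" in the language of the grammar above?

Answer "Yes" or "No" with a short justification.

Yes - a valid derivation exists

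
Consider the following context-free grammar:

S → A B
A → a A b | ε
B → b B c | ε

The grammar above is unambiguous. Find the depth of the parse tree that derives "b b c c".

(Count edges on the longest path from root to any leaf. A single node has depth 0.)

4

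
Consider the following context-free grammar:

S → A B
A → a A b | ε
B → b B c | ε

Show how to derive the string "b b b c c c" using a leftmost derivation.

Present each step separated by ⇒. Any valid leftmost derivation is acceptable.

S ⇒ A B ⇒ B ⇒ b B c ⇒ b b B c c ⇒ b b b B c c c ⇒ b b b c c c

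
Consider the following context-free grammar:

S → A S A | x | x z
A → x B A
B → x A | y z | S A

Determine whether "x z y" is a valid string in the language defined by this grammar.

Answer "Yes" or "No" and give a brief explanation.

No - no valid derivation exists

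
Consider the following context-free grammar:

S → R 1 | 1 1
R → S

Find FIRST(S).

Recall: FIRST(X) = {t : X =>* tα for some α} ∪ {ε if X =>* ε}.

We compute FIRST(S) using the standard algorithm.
FIRST(R) = {1}
FIRST(S) = {1}
Therefore, FIRST(S) = {1}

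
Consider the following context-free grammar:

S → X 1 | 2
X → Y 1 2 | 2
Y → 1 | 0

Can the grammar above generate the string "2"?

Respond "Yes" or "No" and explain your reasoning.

Yes - a valid derivation exists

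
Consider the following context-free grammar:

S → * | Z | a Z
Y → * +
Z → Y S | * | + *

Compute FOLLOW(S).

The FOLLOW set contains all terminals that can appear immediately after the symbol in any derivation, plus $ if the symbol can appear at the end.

We compute FOLLOW(S) using the standard algorithm.
FOLLOW(S) starts with {$}.
FIRST(S) = {*, +, a}
FIRST(Y) = {*}
FIRST(Z) = {*, +}
FOLLOW(S) = {$}
FOLLOW(Y) = {*, +, a}
FOLLOW(Z) = {$}
Therefore, FOLLOW(S) = {$}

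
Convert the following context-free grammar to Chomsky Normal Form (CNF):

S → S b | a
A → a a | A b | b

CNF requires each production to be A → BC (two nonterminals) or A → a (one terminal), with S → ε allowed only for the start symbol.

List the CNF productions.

TB → b; S → a; TA → a; A → b; S → S TB; A → TA TA; A → A TB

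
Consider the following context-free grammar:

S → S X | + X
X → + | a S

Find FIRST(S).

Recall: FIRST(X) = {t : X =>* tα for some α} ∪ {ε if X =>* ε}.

We compute FIRST(S) using the standard algorithm.
FIRST(S) = {+}
FIRST(X) = {+, a}
Therefore, FIRST(S) = {+}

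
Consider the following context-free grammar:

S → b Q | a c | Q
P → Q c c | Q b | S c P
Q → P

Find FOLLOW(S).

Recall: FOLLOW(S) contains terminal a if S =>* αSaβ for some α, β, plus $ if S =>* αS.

We compute FOLLOW(S) using the standard algorithm.
FOLLOW(S) starts with {$}.
FIRST(P) = {a, b}
FIRST(Q) = {a, b}
FIRST(S) = {a, b}
FOLLOW(P) = {$, b, c}
FOLLOW(Q) = {$, b, c}
FOLLOW(S) = {$, c}
Therefore, FOLLOW(S) = {$, c}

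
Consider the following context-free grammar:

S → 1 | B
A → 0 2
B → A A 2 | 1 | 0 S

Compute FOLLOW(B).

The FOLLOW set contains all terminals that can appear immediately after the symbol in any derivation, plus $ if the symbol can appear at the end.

We compute FOLLOW(B) using the standard algorithm.
FOLLOW(S) starts with {$}.
FIRST(A) = {0}
FIRST(B) = {0, 1}
FIRST(S) = {0, 1}
FOLLOW(A) = {0, 2}
FOLLOW(B) = {$}
FOLLOW(S) = {$}
Therefore, FOLLOW(B) = {$}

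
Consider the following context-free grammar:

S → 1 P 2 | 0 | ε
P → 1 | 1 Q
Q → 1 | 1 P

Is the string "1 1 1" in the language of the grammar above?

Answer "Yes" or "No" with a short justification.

No - no valid derivation exists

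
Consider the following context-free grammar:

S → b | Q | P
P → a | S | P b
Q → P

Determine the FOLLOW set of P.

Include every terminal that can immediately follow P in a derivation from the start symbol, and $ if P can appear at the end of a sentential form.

We compute FOLLOW(P) using the standard algorithm.
FOLLOW(S) starts with {$}.
FIRST(P) = {a, b}
FIRST(Q) = {a, b}
FIRST(S) = {a, b}
FOLLOW(P) = {$, b}
FOLLOW(Q) = {$, b}
FOLLOW(S) = {$, b}
Therefore, FOLLOW(P) = {$, b}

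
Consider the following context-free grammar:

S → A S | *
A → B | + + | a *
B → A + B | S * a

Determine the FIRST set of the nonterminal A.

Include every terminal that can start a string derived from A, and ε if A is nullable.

We compute FIRST(A) using the standard algorithm.
FIRST(A) = {*, +, a}
FIRST(B) = {*, +, a}
FIRST(S) = {*, +, a}
Therefore, FIRST(A) = {*, +, a}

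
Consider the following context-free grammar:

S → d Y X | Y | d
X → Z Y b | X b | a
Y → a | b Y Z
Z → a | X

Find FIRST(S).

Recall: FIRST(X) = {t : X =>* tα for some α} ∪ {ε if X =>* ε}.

We compute FIRST(S) using the standard algorithm.
FIRST(S) = {a, b, d}
FIRST(X) = {a}
FIRST(Y) = {a, b}
FIRST(Z) = {a}
Therefore, FIRST(S) = {a, b, d}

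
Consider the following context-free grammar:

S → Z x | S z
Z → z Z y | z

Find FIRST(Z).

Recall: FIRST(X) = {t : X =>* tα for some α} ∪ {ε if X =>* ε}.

We compute FIRST(Z) using the standard algorithm.
FIRST(S) = {z}
FIRST(Z) = {z}
Therefore, FIRST(Z) = {z}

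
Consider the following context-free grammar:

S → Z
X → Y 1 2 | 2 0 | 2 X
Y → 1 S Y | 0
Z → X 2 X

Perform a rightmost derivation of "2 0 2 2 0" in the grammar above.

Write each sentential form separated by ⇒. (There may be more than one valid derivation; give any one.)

S ⇒ Z ⇒ X 2 X ⇒ X 2 2 0 ⇒ 2 0 2 2 0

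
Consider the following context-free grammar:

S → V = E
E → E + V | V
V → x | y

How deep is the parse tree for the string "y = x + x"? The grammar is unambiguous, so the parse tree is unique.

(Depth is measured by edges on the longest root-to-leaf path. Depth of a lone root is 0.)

4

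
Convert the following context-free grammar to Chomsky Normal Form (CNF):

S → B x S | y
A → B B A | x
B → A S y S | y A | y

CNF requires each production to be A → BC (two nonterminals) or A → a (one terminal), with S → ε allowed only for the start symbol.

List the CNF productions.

TX → x; S → y; A → x; TY → y; B → y; S → B X0; X0 → TX S; A → B X1; X1 → B A; B → A X2; X2 → S X3; X3 → TY S; B → TY A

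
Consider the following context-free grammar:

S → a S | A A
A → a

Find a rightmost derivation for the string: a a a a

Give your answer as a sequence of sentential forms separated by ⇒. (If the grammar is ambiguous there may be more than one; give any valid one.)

S ⇒ a S ⇒ a a S ⇒ a a A A ⇒ a a A a ⇒ a a a a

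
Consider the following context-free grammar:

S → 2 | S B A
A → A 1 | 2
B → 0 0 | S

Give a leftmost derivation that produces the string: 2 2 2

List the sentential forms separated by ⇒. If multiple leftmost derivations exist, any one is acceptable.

S ⇒ S B A ⇒ 2 B A ⇒ 2 S A ⇒ 2 2 A ⇒ 2 2 2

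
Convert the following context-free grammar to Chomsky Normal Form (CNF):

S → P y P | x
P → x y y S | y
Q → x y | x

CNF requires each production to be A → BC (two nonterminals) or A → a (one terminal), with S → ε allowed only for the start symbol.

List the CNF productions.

TY → y; S → x; TX → x; P → y; Q → x; S → P X0; X0 → TY P; P → TX X1; X1 → TY X2; X2 → TY S; Q → TX TY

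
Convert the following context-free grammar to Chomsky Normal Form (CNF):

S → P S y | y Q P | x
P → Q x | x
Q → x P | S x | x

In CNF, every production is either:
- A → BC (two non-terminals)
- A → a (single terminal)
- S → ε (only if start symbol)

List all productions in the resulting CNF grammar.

TY → y; S → x; TX → x; P → x; Q → x; S → P X0; X0 → S TY; S → TY X1; X1 → Q P; P → Q TX; Q → TX P; Q → S TX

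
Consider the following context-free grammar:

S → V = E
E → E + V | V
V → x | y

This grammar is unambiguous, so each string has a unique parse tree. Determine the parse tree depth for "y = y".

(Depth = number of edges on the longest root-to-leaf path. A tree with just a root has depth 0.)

3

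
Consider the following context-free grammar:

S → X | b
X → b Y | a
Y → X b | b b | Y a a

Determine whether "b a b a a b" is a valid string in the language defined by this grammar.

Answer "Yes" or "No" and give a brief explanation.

No - no valid derivation exists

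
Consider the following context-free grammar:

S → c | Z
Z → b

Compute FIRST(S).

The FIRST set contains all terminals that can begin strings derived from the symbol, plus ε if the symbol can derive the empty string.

We compute FIRST(S) using the standard algorithm.
FIRST(S) = {b, c}
FIRST(Z) = {b}
Therefore, FIRST(S) = {b, c}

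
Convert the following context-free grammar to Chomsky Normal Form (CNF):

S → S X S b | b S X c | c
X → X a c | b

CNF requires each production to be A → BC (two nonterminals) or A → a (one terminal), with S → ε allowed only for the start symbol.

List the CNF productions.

TB → b; TC → c; S → c; TA → a; X → b; S → S X0; X0 → X X1; X1 → S TB; S → TB X2; X2 → S X3; X3 → X TC; X → X X4; X4 → TA TC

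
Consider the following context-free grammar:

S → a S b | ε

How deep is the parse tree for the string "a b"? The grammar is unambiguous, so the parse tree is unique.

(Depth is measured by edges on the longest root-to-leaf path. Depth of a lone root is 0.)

2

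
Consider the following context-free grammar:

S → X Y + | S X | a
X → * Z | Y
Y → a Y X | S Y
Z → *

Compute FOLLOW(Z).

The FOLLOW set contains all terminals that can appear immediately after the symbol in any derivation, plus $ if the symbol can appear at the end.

We compute FOLLOW(Z) using the standard algorithm.
FOLLOW(S) starts with {$}.
FIRST(S) = {*, a}
FIRST(X) = {*, a}
FIRST(Y) = {*, a}
FIRST(Z) = {*}
FOLLOW(S) = {$, *, a}
FOLLOW(X) = {$, *, +, a}
FOLLOW(Y) = {$, *, +, a}
FOLLOW(Z) = {$, *, +, a}
Therefore, FOLLOW(Z) = {$, *, +, a}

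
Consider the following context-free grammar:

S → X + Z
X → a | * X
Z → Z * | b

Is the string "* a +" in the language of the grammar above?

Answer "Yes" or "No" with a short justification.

No - no valid derivation exists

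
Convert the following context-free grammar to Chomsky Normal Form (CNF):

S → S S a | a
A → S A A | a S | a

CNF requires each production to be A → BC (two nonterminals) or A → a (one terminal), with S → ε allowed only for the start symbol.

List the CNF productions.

TA → a; S → a; A → a; S → S X0; X0 → S TA; A → S X1; X1 → A A; A → TA S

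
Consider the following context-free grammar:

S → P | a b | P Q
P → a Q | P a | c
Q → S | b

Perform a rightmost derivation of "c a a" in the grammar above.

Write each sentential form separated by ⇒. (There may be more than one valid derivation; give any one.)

S ⇒ P ⇒ P a ⇒ P a a ⇒ c a a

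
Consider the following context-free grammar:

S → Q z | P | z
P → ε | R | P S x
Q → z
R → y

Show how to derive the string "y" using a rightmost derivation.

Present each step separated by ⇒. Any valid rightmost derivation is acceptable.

S ⇒ P ⇒ R ⇒ y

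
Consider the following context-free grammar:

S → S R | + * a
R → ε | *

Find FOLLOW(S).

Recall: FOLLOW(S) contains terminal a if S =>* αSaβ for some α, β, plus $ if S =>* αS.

We compute FOLLOW(S) using the standard algorithm.
FOLLOW(S) starts with {$}.
FIRST(R) = {*, ε}
FIRST(S) = {+}
FOLLOW(R) = {$, *}
FOLLOW(S) = {$, *}
Therefore, FOLLOW(S) = {$, *}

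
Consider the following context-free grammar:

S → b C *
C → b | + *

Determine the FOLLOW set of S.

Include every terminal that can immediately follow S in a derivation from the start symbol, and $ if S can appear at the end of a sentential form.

We compute FOLLOW(S) using the standard algorithm.
FOLLOW(S) starts with {$}.
FIRST(C) = {+, b}
FIRST(S) = {b}
FOLLOW(C) = {*}
FOLLOW(S) = {$}
Therefore, FOLLOW(S) = {$}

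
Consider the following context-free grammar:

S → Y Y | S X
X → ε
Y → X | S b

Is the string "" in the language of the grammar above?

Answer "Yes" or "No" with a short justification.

Yes - a valid derivation exists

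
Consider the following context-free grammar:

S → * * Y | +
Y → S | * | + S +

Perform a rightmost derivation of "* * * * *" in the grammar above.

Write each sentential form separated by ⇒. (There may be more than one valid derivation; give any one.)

S ⇒ * * Y ⇒ * * S ⇒ * * * * Y ⇒ * * * * *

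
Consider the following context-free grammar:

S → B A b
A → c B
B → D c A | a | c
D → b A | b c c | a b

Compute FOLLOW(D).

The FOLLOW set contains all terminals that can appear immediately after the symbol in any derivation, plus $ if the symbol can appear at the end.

We compute FOLLOW(D) using the standard algorithm.
FOLLOW(S) starts with {$}.
FIRST(A) = {c}
FIRST(B) = {a, b, c}
FIRST(D) = {a, b}
FIRST(S) = {a, b, c}
FOLLOW(A) = {b, c}
FOLLOW(B) = {b, c}
FOLLOW(D) = {c}
FOLLOW(S) = {$}
Therefore, FOLLOW(D) = {c}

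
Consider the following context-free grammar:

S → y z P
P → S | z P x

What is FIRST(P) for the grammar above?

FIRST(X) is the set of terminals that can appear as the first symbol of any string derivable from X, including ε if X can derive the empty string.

We compute FIRST(P) using the standard algorithm.
FIRST(P) = {y, z}
FIRST(S) = {y}
Therefore, FIRST(P) = {y, z}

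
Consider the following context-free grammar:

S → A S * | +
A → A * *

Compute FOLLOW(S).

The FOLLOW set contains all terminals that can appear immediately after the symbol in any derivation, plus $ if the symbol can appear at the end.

We compute FOLLOW(S) using the standard algorithm.
FOLLOW(S) starts with {$}.
FIRST(A) = {}
FIRST(S) = {+}
FOLLOW(A) = {*, +}
FOLLOW(S) = {$, *}
Therefore, FOLLOW(S) = {$, *}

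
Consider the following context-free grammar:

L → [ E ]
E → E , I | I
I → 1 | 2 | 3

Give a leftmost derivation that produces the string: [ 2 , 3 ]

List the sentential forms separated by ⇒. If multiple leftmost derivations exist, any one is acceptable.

L ⇒ [ E ] ⇒ [ E , I ] ⇒ [ I , I ] ⇒ [ 2 , I ] ⇒ [ 2 , 3 ]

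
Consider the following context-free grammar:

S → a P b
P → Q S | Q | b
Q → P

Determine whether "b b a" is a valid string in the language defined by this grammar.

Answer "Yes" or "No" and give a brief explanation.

No - no valid derivation exists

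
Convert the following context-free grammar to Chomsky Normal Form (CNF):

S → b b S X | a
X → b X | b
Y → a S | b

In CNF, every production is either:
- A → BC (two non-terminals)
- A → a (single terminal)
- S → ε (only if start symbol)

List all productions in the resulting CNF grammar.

TB → b; S → a; X → b; TA → a; Y → b; S → TB X0; X0 → TB X1; X1 → S X; X → TB X; Y → TA S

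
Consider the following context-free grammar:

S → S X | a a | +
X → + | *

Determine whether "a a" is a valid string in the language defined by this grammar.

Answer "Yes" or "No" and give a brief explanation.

Yes - a valid derivation exists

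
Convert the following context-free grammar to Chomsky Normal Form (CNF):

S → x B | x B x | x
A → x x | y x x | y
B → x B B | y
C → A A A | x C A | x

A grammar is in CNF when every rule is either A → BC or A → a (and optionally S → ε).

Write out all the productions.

TX → x; S → x; TY → y; A → y; B → y; C → x; S → TX B; S → TX X0; X0 → B TX; A → TX TX; A → TY X1; X1 → TX TX; B → TX X2; X2 → B B; C → A X3; X3 → A A; C → TX X4; X4 → C A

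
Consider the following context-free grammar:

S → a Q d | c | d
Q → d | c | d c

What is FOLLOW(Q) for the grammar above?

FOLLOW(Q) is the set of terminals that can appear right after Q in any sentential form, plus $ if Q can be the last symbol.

We compute FOLLOW(Q) using the standard algorithm.
FOLLOW(S) starts with {$}.
FIRST(Q) = {c, d}
FIRST(S) = {a, c, d}
FOLLOW(Q) = {d}
FOLLOW(S) = {$}
Therefore, FOLLOW(Q) = {d}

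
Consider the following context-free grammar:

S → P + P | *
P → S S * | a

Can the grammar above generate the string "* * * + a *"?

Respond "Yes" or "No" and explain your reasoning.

No - no valid derivation exists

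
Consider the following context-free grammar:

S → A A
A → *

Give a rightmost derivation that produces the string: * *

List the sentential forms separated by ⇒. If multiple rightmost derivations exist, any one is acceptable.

S ⇒ A A ⇒ A * ⇒ * *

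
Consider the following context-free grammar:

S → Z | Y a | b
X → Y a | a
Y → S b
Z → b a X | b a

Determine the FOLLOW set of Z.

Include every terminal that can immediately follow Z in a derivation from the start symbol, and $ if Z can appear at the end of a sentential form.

We compute FOLLOW(Z) using the standard algorithm.
FOLLOW(S) starts with {$}.
FIRST(S) = {b}
FIRST(X) = {a, b}
FIRST(Y) = {b}
FIRST(Z) = {b}
FOLLOW(S) = {$, b}
FOLLOW(X) = {$, b}
FOLLOW(Y) = {a}
FOLLOW(Z) = {$, b}
Therefore, FOLLOW(Z) = {$, b}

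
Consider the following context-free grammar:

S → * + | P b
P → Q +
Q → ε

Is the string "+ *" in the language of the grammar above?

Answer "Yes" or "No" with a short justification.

No - no valid derivation exists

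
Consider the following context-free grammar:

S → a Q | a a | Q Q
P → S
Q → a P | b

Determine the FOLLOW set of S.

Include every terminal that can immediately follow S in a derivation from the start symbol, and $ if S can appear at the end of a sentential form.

We compute FOLLOW(S) using the standard algorithm.
FOLLOW(S) starts with {$}.
FIRST(P) = {a, b}
FIRST(Q) = {a, b}
FIRST(S) = {a, b}
FOLLOW(P) = {$, a, b}
FOLLOW(Q) = {$, a, b}
FOLLOW(S) = {$, a, b}
Therefore, FOLLOW(S) = {$, a, b}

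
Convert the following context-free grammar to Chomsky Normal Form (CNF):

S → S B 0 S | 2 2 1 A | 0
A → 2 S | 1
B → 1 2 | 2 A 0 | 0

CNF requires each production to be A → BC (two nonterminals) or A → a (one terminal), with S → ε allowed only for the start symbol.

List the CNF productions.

T0 → 0; T2 → 2; T1 → 1; S → 0; A → 1; B → 0; S → S X0; X0 → B X1; X1 → T0 S; S → T2 X2; X2 → T2 X3; X3 → T1 A; A → T2 S; B → T1 T2; B → T2 X4; X4 → A T0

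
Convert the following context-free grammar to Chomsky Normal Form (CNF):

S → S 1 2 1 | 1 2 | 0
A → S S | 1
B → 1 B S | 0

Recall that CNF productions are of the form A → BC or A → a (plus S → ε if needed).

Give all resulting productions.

T1 → 1; T2 → 2; S → 0; A → 1; B → 0; S → S X0; X0 → T1 X1; X1 → T2 T1; S → T1 T2; A → S S; B → T1 X2; X2 → B S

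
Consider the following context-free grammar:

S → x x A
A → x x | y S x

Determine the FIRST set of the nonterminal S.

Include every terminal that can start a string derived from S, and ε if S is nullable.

We compute FIRST(S) using the standard algorithm.
FIRST(A) = {x, y}
FIRST(S) = {x}
Therefore, FIRST(S) = {x}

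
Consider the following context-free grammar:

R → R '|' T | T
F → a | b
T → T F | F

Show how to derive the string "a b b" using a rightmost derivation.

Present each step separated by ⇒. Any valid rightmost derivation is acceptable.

R ⇒ T ⇒ T F ⇒ T b ⇒ T F b ⇒ T b b ⇒ F b b ⇒ a b b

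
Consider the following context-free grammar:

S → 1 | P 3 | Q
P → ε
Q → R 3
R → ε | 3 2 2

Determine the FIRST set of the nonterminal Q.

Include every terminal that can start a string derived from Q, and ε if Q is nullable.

We compute FIRST(Q) using the standard algorithm.
FIRST(P) = {ε}
FIRST(Q) = {3}
FIRST(R) = {3, ε}
FIRST(S) = {1, 3}
Therefore, FIRST(Q) = {3}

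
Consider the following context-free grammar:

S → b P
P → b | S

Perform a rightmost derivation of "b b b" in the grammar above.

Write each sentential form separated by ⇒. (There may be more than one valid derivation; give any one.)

S ⇒ b P ⇒ b S ⇒ b b P ⇒ b b b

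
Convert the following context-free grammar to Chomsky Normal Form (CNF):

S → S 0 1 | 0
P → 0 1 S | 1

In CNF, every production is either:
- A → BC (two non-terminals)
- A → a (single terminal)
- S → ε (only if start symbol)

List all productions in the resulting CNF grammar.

T0 → 0; T1 → 1; S → 0; P → 1; S → S X0; X0 → T0 T1; P → T0 X1; X1 → T1 S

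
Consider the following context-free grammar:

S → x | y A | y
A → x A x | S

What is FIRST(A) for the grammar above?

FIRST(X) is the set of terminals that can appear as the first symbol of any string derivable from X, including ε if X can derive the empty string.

We compute FIRST(A) using the standard algorithm.
FIRST(A) = {x, y}
FIRST(S) = {x, y}
Therefore, FIRST(A) = {x, y}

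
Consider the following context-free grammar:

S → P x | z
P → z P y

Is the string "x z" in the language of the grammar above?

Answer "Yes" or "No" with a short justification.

No - no valid derivation exists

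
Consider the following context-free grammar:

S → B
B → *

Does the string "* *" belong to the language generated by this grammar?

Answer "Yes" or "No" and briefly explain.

No - no valid derivation exists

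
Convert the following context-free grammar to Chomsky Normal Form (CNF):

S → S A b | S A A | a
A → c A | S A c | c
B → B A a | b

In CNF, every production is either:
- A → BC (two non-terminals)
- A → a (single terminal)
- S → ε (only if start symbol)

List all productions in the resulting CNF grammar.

TB → b; S → a; TC → c; A → c; TA → a; B → b; S → S X0; X0 → A TB; S → S X1; X1 → A A; A → TC A; A → S X2; X2 → A TC; B → B X3; X3 → A TA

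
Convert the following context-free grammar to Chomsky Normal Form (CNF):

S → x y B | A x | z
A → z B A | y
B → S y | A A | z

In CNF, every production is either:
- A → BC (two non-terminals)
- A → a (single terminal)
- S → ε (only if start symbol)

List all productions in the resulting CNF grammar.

TX → x; TY → y; S → z; TZ → z; A → y; B → z; S → TX X0; X0 → TY B; S → A TX; A → TZ X1; X1 → B A; B → S TY; B → A A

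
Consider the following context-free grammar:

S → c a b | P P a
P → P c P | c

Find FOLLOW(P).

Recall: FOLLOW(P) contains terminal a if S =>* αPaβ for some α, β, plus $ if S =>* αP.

We compute FOLLOW(P) using the standard algorithm.
FOLLOW(S) starts with {$}.
FIRST(P) = {c}
FIRST(S) = {c}
FOLLOW(P) = {a, c}
FOLLOW(S) = {$}
Therefore, FOLLOW(P) = {a, c}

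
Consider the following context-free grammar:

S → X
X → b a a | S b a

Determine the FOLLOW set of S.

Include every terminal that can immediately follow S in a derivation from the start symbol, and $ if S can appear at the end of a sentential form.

We compute FOLLOW(S) using the standard algorithm.
FOLLOW(S) starts with {$}.
FIRST(S) = {b}
FIRST(X) = {b}
FOLLOW(S) = {$, b}
FOLLOW(X) = {$, b}
Therefore, FOLLOW(S) = {$, b}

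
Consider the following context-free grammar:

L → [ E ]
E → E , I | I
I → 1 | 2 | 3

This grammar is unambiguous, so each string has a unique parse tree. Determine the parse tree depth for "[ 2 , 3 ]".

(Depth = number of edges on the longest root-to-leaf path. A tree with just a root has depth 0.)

4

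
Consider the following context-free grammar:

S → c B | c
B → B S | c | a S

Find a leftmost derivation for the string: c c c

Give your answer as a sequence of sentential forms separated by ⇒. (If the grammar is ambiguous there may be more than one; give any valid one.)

S ⇒ c B ⇒ c B S ⇒ c c S ⇒ c c c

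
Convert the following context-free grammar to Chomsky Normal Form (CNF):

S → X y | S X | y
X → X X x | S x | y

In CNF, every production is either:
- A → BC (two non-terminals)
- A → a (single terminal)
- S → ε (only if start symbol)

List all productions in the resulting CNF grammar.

TY → y; S → y; TX → x; X → y; S → X TY; S → S X; X → X X0; X0 → X TX; X → S TX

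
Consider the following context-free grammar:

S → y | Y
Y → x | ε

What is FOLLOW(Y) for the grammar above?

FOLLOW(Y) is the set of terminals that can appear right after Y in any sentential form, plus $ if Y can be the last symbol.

We compute FOLLOW(Y) using the standard algorithm.
FOLLOW(S) starts with {$}.
FIRST(S) = {x, y, ε}
FIRST(Y) = {x, ε}
FOLLOW(S) = {$}
FOLLOW(Y) = {$}
Therefore, FOLLOW(Y) = {$}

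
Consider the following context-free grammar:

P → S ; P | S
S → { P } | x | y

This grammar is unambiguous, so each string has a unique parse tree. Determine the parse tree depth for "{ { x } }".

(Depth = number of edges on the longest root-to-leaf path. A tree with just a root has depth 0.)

6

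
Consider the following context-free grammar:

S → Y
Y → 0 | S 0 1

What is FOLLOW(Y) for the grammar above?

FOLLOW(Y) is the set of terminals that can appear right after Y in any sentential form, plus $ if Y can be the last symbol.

We compute FOLLOW(Y) using the standard algorithm.
FOLLOW(S) starts with {$}.
FIRST(S) = {0}
FIRST(Y) = {0}
FOLLOW(S) = {$, 0}
FOLLOW(Y) = {$, 0}
Therefore, FOLLOW(Y) = {$, 0}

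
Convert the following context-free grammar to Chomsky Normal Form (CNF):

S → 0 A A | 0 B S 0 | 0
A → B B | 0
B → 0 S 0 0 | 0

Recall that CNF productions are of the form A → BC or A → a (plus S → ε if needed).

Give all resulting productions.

T0 → 0; S → 0; A → 0; B → 0; S → T0 X0; X0 → A A; S → T0 X1; X1 → B X2; X2 → S T0; A → B B; B → T0 X3; X3 → S X4; X4 → T0 T0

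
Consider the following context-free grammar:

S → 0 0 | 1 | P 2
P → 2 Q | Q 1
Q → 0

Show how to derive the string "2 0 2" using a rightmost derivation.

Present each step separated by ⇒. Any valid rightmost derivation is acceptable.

S ⇒ P 2 ⇒ 2 Q 2 ⇒ 2 0 2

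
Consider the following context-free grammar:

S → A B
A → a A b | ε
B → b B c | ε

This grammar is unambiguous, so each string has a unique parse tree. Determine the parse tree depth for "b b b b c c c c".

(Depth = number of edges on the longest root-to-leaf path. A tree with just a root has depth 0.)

6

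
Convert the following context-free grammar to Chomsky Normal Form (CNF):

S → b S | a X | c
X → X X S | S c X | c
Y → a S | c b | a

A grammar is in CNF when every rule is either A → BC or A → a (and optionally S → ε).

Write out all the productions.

TB → b; TA → a; S → c; TC → c; X → c; Y → a; S → TB S; S → TA X; X → X X0; X0 → X S; X → S X1; X1 → TC X; Y → TA S; Y → TC TB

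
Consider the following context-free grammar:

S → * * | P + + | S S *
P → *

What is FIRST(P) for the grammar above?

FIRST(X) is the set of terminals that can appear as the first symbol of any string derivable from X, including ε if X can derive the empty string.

We compute FIRST(P) using the standard algorithm.
FIRST(P) = {*}
FIRST(S) = {*}
Therefore, FIRST(P) = {*}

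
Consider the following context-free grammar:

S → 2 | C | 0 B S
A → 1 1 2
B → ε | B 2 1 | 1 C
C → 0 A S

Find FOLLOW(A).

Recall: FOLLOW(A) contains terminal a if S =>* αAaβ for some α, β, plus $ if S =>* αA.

We compute FOLLOW(A) using the standard algorithm.
FOLLOW(S) starts with {$}.
FIRST(A) = {1}
FIRST(B) = {1, 2, ε}
FIRST(C) = {0}
FIRST(S) = {0, 2}
FOLLOW(A) = {0, 2}
FOLLOW(B) = {0, 2}
FOLLOW(C) = {$, 0, 2}
FOLLOW(S) = {$, 0, 2}
Therefore, FOLLOW(A) = {0, 2}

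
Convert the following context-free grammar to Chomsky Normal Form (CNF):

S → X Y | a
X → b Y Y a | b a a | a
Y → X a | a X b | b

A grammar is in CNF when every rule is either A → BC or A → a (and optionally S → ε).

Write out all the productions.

S → a; TB → b; TA → a; X → a; Y → b; S → X Y; X → TB X0; X0 → Y X1; X1 → Y TA; X → TB X2; X2 → TA TA; Y → X TA; Y → TA X3; X3 → X TB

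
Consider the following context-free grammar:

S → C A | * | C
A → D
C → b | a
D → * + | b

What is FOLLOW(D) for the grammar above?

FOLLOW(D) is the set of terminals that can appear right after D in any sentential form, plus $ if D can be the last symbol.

We compute FOLLOW(D) using the standard algorithm.
FOLLOW(S) starts with {$}.
FIRST(A) = {*, b}
FIRST(C) = {a, b}
FIRST(D) = {*, b}
FIRST(S) = {*, a, b}
FOLLOW(A) = {$}
FOLLOW(C) = {$, *, b}
FOLLOW(D) = {$}
FOLLOW(S) = {$}
Therefore, FOLLOW(D) = {$}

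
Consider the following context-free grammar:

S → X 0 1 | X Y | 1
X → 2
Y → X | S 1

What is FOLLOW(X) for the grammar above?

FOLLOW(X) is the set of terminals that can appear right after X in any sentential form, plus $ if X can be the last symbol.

We compute FOLLOW(X) using the standard algorithm.
FOLLOW(S) starts with {$}.
FIRST(S) = {1, 2}
FIRST(X) = {2}
FIRST(Y) = {1, 2}
FOLLOW(S) = {$, 1}
FOLLOW(X) = {$, 0, 1, 2}
FOLLOW(Y) = {$, 1}
Therefore, FOLLOW(X) = {$, 0, 1, 2}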